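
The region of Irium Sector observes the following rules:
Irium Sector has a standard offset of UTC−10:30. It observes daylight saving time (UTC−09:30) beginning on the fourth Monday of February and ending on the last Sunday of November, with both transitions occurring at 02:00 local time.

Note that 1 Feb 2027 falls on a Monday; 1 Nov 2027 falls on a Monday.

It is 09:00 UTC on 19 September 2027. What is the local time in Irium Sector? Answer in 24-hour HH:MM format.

1 February 2027 is a Monday, so the first Monday is February 1 and the fourth is February 22.
1 November 2027 is a Monday, so Sundays fall on 7, 14, 21, 28; the last is November 28.
At the standard offset (UTC−10:30), 09:00 UTC − 10h30m = 22:30 Irium Sector standard time (rolling into the previous day, 18 September 2027).
Daylight saving runs 22 February – 28 November; the standard-time date in Irium Sector, 18 September 2027, is inside that window, so Irium Sector is at UTC−09:30.
09:00 UTC − 9h30m = 23:30 local (rolling into the previous day, 18 September 2027).

23:30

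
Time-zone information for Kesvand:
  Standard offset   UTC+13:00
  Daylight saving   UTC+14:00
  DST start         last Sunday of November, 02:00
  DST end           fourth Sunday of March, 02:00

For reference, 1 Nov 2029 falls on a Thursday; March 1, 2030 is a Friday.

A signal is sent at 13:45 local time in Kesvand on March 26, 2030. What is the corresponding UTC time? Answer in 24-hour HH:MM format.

1 November 2029 is a Thursday, so Sundays fall on 4, 11, 18, 25; the last is November 25.
1 March 2030 is a Friday, so the first Sunday is March 3 and the fourth is March 24.
March 26, 2030 is outside the daylight-saving period (25 November 2029 – 24 March 2030), so Kesvand is on standard time, UTC+13:00.
13:45 local − 13h = 00:45 UTC.

00:45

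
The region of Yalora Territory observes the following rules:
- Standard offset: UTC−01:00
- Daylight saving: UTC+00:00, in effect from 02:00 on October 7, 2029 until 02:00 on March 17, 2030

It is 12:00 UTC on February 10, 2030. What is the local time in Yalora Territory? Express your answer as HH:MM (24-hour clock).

12:00

At the standard offset (UTC−01:00), 12:00 UTC − 1h = 11:00 Yalora Territory standard time.
The standard-time date in Yalora Territory, February 10, 2030, falls between 7 October 2029 and 17 March 2030, so daylight saving is in effect and Yalora Territory is at UTC+00:00.
12:00 UTC + 0h = 12:00 local.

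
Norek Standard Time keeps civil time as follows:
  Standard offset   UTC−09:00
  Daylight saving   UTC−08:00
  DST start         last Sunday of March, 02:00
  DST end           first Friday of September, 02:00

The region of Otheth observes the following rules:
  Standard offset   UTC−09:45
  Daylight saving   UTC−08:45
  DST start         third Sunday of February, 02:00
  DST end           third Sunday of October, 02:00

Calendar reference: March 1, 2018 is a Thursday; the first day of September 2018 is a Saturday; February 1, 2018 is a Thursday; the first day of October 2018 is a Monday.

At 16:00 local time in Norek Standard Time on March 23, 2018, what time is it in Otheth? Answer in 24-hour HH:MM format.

16:15

1 March 2018 is a Thursday, so Sundays fall on 4, 11, 18, 25; the last is March 25.
1 September 2018 is a Saturday, so the first Friday is September 7.
Daylight saving runs 25 March – 7 September; March 23, 2018 is outside that window, so Norek Standard Time is on standard time at UTC−09:00.
16:00 Norek Standard Time + 9h = 01:00 UTC (rolling into the next day, 24 March 2018).
1 February 2018 is a Thursday, so the first Sunday is February 4 and the third is February 18.
1 October 2018 is a Monday, so the first Sunday is October 7 and the third is October 21.
At the standard offset (UTC−09:45), 01:00 UTC − 9h45m = 15:15 Otheth standard time (rolling into the previous day, 23 March 2018).
The standard-time date in Otheth, March 23, 2018, falls between 18 February and 21 October, so daylight saving is in effect and Otheth is at UTC−08:45.
01:00 UTC − 8h45m = 16:15 Otheth (rolling into the previous day, 23 March 2018).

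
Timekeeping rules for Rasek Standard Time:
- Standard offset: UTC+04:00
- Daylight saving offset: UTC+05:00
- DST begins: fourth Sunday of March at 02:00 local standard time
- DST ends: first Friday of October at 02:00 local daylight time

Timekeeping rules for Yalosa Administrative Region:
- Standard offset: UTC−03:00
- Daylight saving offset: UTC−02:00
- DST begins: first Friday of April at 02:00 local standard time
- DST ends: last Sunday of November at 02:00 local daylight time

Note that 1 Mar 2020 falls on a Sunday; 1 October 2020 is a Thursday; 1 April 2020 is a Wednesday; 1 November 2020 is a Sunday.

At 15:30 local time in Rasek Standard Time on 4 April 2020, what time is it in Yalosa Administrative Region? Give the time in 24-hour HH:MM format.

1 March 2020 is a Sunday, so the first Sunday is March 1 and the fourth is March 22.
1 October 2020 is a Thursday, so the first Friday is October 2.
Daylight saving runs 22 March – 2 October; 4 April 2020 is inside that window, so Rasek Standard Time is at UTC+05:00.
15:30 Rasek Standard Time − 5h = 10:30 UTC.
1 April 2020 is a Wednesday, so the first Friday is April 3.
1 November 2020 is a Sunday, so Sundays fall on 1, 8, 15, 22, 29; the last is November 29.
At the standard offset (UTC−03:00), 10:30 UTC − 3h = 07:30 Yalosa Administrative Region standard time.
The standard-time date in Yalosa Administrative Region, 4 April 2020, lies within the daylight-saving period (3 April – 29 November), so Yalosa Administrative Region is on daylight time, UTC−02:00.
10:30 UTC − 2h = 08:30 Yalosa Administrative Region.

08:30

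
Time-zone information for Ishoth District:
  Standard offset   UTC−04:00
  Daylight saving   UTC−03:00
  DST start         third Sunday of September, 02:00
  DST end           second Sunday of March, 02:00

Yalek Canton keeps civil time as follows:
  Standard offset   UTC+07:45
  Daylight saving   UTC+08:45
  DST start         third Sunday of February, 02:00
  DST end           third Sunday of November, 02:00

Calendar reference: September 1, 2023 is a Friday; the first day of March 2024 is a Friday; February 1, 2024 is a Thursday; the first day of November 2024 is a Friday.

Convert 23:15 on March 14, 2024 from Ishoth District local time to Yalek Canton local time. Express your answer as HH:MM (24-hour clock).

1 September 2023 is a Friday, so the first Sunday is September 3 and the third is September 17.
1 March 2024 is a Friday, so the first Sunday is March 3 and the second is March 10.
March 14, 2024 does not fall between 17 September 2023 and 10 March 2024, so daylight saving is not in effect and Ishoth District is at UTC−04:00.
23:15 Ishoth District + 4h = 03:15 UTC (rolling into the next day, 15 March 2024).
1 February 2024 is a Thursday, so the first Sunday is February 4 and the third is February 18.
1 November 2024 is a Friday, so the first Sunday is November 3 and the third is November 17.
At the standard offset (UTC+07:45), 03:15 UTC + 7h45m = 11:00 Yalek Canton standard time.
Daylight saving runs 18 February – 17 November; the standard-time date in Yalek Canton, March 15, 2024, is inside that window, so Yalek Canton is at UTC+08:45.
03:15 UTC + 8h45m = 12:00 Yalek Canton.

12:00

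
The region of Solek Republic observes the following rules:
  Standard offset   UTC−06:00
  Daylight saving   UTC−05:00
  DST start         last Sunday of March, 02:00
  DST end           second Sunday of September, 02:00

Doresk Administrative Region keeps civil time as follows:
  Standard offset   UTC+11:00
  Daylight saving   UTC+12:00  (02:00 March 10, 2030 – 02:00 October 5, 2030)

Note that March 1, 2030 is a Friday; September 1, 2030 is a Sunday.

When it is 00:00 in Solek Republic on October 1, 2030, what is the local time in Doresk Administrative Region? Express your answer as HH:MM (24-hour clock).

18:00

1 March 2030 is a Friday, so Sundays fall on 3, 10, 17, 24, 31; the last is March 31.
1 September 2030 is a Sunday, so the first Sunday is September 1 and the second is September 8.
October 1, 2030 is outside the daylight-saving period (31 March – 8 September), so Solek Republic is on standard time, UTC−06:00.
00:00 Solek Republic + 6h = 06:00 UTC.
At the standard offset (UTC+11:00), 06:00 UTC + 11h = 17:00 Doresk Administrative Region standard time.
The standard-time date in Doresk Administrative Region, October 1, 2030, falls between 10 March and 5 October, so daylight saving is in effect and Doresk Administrative Region is at UTC+12:00.
06:00 UTC + 12h = 18:00 Doresk Administrative Region.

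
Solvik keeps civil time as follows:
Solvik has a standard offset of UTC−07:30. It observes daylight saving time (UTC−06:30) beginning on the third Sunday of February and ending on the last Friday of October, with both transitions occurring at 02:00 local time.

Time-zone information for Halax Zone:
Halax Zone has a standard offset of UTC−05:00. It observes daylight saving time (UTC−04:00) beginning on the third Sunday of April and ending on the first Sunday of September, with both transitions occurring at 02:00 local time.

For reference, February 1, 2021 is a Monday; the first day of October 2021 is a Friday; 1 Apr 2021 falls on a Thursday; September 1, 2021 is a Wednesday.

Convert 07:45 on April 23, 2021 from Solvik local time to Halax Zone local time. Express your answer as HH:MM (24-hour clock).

10:15

1 February 2021 is a Monday, so the first Sunday is February 7 and the third is February 21.
1 October 2021 is a Friday, so Fridays fall on 1, 8, 15, 22, 29; the last is October 29.
April 23, 2021 falls between 21 February and 29 October, so daylight saving is in effect and Solvik is at UTC−06:30.
07:45 Solvik + 6h30m = 14:15 UTC.
1 April 2021 is a Thursday, so the first Sunday is April 4 and the third is April 18.
1 September 2021 is a Wednesday, so the first Sunday is September 5.
At the standard offset (UTC−05:00), 14:15 UTC − 5h = 09:15 Halax Zone standard time.
The standard-time date in Halax Zone, April 23, 2021, lies within the daylight-saving period (18 April – 5 September), so Halax Zone is on daylight time, UTC−04:00.
14:15 UTC − 4h = 10:15 Halax Zone.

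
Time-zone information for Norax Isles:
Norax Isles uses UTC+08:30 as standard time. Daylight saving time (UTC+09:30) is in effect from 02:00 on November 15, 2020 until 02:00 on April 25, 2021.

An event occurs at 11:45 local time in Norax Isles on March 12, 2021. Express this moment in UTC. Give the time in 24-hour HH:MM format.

March 12, 2021 lies within the daylight-saving period (15 November 2020 – 25 April 2021), so Norax Isles is on daylight time, UTC+09:30.
11:45 local − 9h30m = 02:15 UTC.

02:15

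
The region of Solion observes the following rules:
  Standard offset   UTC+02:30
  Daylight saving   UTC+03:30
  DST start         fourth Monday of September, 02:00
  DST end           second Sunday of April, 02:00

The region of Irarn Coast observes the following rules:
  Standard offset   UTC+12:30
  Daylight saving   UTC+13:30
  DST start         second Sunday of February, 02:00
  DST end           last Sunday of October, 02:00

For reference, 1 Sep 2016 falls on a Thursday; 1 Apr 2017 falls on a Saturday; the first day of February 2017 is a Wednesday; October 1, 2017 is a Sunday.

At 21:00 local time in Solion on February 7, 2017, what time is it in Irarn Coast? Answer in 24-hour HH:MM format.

1 September 2016 is a Thursday, so the first Monday is September 5 and the fourth is September 26.
1 April 2017 is a Saturday, so the first Sunday is April 2 and the second is April 9.
February 7, 2017 falls between 26 September 2016 and 9 April 2017, so daylight saving is in effect and Solion is at UTC+03:30.
21:00 Solion − 3h30m = 17:30 UTC.
1 February 2017 is a Wednesday, so the first Sunday is February 5 and the second is February 12.
1 October 2017 is a Sunday, so Sundays fall on 1, 8, 15, 22, 29; the last is October 29.
At the standard offset (UTC+12:30), 17:30 UTC + 12h30m = 06:00 Irarn Coast standard time (rolling into the next day, 8 February 2017).
The standard-time date in Irarn Coast, February 8, 2017, does not fall between 12 February and 29 October, so daylight saving is not in effect and Irarn Coast is at UTC+12:30.
17:30 UTC + 12h30m = 06:00 Irarn Coast (rolling into the next day, 8 February 2017).

06:00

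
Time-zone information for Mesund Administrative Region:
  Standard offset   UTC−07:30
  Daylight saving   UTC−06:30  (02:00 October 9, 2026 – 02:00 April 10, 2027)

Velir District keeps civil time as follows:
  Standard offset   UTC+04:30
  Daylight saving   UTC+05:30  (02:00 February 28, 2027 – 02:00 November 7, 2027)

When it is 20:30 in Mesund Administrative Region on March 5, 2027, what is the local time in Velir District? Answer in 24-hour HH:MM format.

08:30

March 5, 2027 falls between 9 October 2026 and 10 April 2027, so daylight saving is in effect and Mesund Administrative Region is at UTC−06:30.
20:30 Mesund Administrative Region + 6h30m = 03:00 UTC (rolling into the next day, 6 March 2027).
At the standard offset (UTC+04:30), 03:00 UTC + 4h30m = 07:30 Velir District standard time.
Daylight saving runs 28 February – 7 November; the standard-time date in Velir District, March 6, 2027, is inside that window, so Velir District is at UTC+05:30.
03:00 UTC + 5h30m = 08:30 Velir District.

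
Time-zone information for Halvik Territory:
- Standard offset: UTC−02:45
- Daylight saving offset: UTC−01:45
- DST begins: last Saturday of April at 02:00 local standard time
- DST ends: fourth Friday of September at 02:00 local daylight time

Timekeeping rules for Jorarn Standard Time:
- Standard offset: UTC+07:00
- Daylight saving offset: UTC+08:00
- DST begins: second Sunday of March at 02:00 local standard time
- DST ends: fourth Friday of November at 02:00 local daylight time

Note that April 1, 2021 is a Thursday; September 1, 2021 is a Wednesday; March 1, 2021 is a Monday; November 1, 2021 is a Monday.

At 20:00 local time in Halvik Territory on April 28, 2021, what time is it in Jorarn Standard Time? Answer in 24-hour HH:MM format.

1 April 2021 is a Thursday, so Saturdays fall on 3, 10, 17, 24; the last is April 24.
1 September 2021 is a Wednesday, so the first Friday is September 3 and the fourth is September 24.
April 28, 2021 lies within the daylight-saving period (24 April – 24 September), so Halvik Territory is on daylight time, UTC−01:45.
20:00 Halvik Territory + 1h45m = 21:45 UTC.
1 March 2021 is a Monday, so the first Sunday is March 7 and the second is March 14.
1 November 2021 is a Monday, so the first Friday is November 5 and the fourth is November 26.
At the standard offset (UTC+07:00), 21:45 UTC + 7h = 04:45 Jorarn Standard Time standard time (rolling into the next day, 29 April 2021).
Daylight saving runs 14 March – 26 November; the standard-time date in Jorarn Standard Time, April 29, 2021, is inside that window, so Jorarn Standard Time is at UTC+08:00.
21:45 UTC + 8h = 05:45 Jorarn Standard Time (rolling into the next day, 29 April 2021).

05:45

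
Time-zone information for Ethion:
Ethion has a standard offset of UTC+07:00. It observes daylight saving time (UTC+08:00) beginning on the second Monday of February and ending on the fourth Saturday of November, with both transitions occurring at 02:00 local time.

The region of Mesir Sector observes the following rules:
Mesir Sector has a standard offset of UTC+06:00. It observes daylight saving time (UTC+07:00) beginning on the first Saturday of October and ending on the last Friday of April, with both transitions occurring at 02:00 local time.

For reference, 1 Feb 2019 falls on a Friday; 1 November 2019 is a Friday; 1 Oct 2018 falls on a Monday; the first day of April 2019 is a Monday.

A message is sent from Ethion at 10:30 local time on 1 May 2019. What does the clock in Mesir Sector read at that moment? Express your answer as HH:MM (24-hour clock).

08:30

1 February 2019 is a Friday, so the first Monday is February 4 and the second is February 11.
1 November 2019 is a Friday, so the first Saturday is November 2 and the fourth is November 23.
Daylight saving runs 11 February – 23 November; 1 May 2019 is inside that window, so Ethion is at UTC+08:00.
10:30 Ethion − 8h = 02:30 UTC.
1 October 2018 is a Monday, so the first Saturday is October 6.
1 April 2019 is a Monday, so Fridays fall on 5, 12, 19, 26; the last is April 26.
At the standard offset (UTC+06:00), 02:30 UTC + 6h = 08:30 Mesir Sector standard time.
The standard-time date in Mesir Sector, 1 May 2019, does not fall between 6 October 2018 and 26 April 2019, so daylight saving is not in effect and Mesir Sector is at UTC+06:00.
02:30 UTC + 6h = 08:30 Mesir Sector.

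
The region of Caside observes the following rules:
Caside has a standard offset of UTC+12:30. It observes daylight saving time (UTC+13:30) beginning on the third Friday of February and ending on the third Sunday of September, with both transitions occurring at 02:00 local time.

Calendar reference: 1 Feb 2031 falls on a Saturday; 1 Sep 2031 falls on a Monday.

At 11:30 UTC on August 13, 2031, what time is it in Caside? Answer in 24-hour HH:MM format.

01:00

1 February 2031 is a Saturday, so the first Friday is February 7 and the third is February 21.
1 September 2031 is a Monday, so the first Sunday is September 7 and the third is September 21.
At the standard offset (UTC+12:30), 11:30 UTC + 12h30m = 00:00 Caside standard time (rolling into the next day, 14 August 2031).
Daylight saving runs 21 February – 21 September; the standard-time date in Caside, August 14, 2031, is inside that window, so Caside is at UTC+13:30.
11:30 UTC + 13h30m = 01:00 local (rolling into the next day, 14 August 2031).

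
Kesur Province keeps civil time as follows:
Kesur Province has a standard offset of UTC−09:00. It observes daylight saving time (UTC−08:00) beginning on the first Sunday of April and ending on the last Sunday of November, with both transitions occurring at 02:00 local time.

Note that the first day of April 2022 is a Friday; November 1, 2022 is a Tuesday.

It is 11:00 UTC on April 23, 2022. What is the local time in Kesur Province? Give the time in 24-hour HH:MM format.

1 April 2022 is a Friday, so the first Sunday is April 3.
1 November 2022 is a Tuesday, so Sundays fall on 6, 13, 20, 27; the last is November 27.
At the standard offset (UTC−09:00), 11:00 UTC − 9h = 02:00 Kesur Province standard time.
The standard-time date in Kesur Province, April 23, 2022, falls between 3 April and 27 November, so daylight saving is in effect and Kesur Province is at UTC−08:00.
11:00 UTC − 8h = 03:00 local.

03:00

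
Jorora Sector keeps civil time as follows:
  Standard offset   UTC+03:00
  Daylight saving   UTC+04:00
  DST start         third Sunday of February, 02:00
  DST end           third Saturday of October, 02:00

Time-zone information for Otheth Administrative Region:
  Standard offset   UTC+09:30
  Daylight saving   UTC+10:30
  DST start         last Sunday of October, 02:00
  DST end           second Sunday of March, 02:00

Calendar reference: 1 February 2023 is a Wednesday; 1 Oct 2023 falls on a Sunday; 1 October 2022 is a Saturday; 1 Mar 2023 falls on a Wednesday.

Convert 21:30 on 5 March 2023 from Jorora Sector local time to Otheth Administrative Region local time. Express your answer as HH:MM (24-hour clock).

1 February 2023 is a Wednesday, so the first Sunday is February 5 and the third is February 19.
1 October 2023 is a Sunday, so the first Saturday is October 7 and the third is October 21.
5 March 2023 falls between 19 February and 21 October, so daylight saving is in effect and Jorora Sector is at UTC+04:00.
21:30 Jorora Sector − 4h = 17:30 UTC.
1 October 2022 is a Saturday, so Sundays fall on 2, 9, 16, 23, 30; the last is October 30.
1 March 2023 is a Wednesday, so the first Sunday is March 5 and the second is March 12.
At the standard offset (UTC+09:30), 17:30 UTC + 9h30m = 03:00 Otheth Administrative Region standard time (rolling into the next day, 6 March 2023).
Daylight saving runs 30 October 2022 – 12 March 2023; the standard-time date in Otheth Administrative Region, 6 March 2023, is inside that window, so Otheth Administrative Region is at UTC+10:30.
17:30 UTC + 10h30m = 04:00 Otheth Administrative Region (rolling into the next day, 6 March 2023).

04:00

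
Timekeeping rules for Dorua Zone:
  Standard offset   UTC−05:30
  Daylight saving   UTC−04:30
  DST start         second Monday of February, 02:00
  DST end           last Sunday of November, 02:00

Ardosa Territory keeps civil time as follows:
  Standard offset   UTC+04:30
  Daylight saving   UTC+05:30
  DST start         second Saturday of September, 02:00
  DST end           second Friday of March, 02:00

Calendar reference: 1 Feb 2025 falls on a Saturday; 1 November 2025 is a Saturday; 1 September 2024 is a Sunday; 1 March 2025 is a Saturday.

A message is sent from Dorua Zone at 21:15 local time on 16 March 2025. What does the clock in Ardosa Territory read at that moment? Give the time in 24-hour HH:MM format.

06:15

1 February 2025 is a Saturday, so the first Monday is February 3 and the second is February 10.
1 November 2025 is a Saturday, so Sundays fall on 2, 9, 16, 23, 30; the last is November 30.
Daylight saving runs 10 February – 30 November; 16 March 2025 is inside that window, so Dorua Zone is at UTC−04:30.
21:15 Dorua Zone + 4h30m = 01:45 UTC (rolling into the next day, 17 March 2025).
1 September 2024 is a Sunday, so the first Saturday is September 7 and the second is September 14.
1 March 2025 is a Saturday, so the first Friday is March 7 and the second is March 14.
At the standard offset (UTC+04:30), 01:45 UTC + 4h30m = 06:15 Ardosa Territory standard time.
The standard-time date in Ardosa Territory, 17 March 2025, is outside the daylight-saving period (14 September 2024 – 14 March 2025), so Ardosa Territory is on standard time, UTC+04:30.
01:45 UTC + 4h30m = 06:15 Ardosa Territory.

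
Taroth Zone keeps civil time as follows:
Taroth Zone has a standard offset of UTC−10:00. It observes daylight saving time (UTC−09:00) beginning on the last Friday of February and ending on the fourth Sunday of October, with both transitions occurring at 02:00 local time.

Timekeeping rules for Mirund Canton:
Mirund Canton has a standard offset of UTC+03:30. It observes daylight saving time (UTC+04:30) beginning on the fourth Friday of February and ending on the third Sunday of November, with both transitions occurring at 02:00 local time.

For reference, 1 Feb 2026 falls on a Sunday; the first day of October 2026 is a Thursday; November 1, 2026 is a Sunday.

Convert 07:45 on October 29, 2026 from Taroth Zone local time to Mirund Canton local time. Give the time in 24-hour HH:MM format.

22:15

1 February 2026 is a Sunday, so Fridays fall on 6, 13, 20, 27; the last is February 27.
1 October 2026 is a Thursday, so the first Sunday is October 4 and the fourth is October 25.
October 29, 2026 is outside the daylight-saving period (27 February – 25 October), so Taroth Zone is on standard time, UTC−10:00.
07:45 Taroth Zone + 10h = 17:45 UTC.
1 February 2026 is a Sunday, so the first Friday is February 6 and the fourth is February 27.
1 November 2026 is a Sunday, so the first Sunday is November 1 and the third is November 15.
At the standard offset (UTC+03:30), 17:45 UTC + 3h30m = 21:15 Mirund Canton standard time.
The standard-time date in Mirund Canton, October 29, 2026, falls between 27 February and 15 November, so daylight saving is in effect and Mirund Canton is at UTC+04:30.
17:45 UTC + 4h30m = 22:15 Mirund Canton.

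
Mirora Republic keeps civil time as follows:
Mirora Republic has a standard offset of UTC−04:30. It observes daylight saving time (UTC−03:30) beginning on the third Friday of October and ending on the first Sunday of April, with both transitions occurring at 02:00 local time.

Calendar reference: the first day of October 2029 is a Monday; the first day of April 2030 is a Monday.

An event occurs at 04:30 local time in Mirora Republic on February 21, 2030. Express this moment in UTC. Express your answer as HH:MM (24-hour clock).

1 October 2029 is a Monday, so the first Friday is October 5 and the third is October 19.
1 April 2030 is a Monday, so the first Sunday is April 7.
Daylight saving runs 19 October 2029 – 7 April 2030; February 21, 2030 is inside that window, so Mirora Republic is at UTC−03:30.
04:30 local + 3h30m = 08:00 UTC.

08:00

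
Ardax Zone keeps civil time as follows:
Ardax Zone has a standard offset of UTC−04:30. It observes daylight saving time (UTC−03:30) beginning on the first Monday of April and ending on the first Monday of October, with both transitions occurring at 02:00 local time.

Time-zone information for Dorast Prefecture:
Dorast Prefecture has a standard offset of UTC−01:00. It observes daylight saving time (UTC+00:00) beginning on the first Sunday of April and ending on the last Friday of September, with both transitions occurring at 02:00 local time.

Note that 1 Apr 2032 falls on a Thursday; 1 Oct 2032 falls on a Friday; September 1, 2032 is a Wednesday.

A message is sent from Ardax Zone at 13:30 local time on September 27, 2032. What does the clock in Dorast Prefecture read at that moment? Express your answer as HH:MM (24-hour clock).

1 April 2032 is a Thursday, so the first Monday is April 5.
1 October 2032 is a Friday, so the first Monday is October 4.
Daylight saving runs 5 April – 4 October; September 27, 2032 is inside that window, so Ardax Zone is at UTC−03:30.
13:30 Ardax Zone + 3h30m = 17:00 UTC.
1 April 2032 is a Thursday, so the first Sunday is April 4.
1 September 2032 is a Wednesday, so Fridays fall on 3, 10, 17, 24; the last is September 24.
At the standard offset (UTC−01:00), 17:00 UTC − 1h = 16:00 Dorast Prefecture standard time.
The standard-time date in Dorast Prefecture, September 27, 2032, does not fall between 4 April and 24 September, so daylight saving is not in effect and Dorast Prefecture is at UTC−01:00.
17:00 UTC − 1h = 16:00 Dorast Prefecture.

16:00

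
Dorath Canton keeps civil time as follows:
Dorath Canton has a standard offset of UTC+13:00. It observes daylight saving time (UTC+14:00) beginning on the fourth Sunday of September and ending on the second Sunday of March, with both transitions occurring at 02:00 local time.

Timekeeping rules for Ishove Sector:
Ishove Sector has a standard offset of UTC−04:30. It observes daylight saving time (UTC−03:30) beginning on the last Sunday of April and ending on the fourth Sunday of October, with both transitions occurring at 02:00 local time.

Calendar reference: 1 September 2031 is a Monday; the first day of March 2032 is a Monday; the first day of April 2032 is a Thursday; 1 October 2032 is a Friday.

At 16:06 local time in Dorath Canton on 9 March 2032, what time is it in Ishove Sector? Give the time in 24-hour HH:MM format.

21:36

1 September 2031 is a Monday, so the first Sunday is September 7 and the fourth is September 28.
1 March 2032 is a Monday, so the first Sunday is March 7 and the second is March 14.
9 March 2032 falls between 28 September 2031 and 14 March 2032, so daylight saving is in effect and Dorath Canton is at UTC+14:00.
16:06 Dorath Canton − 14h = 02:06 UTC.
1 April 2032 is a Thursday, so Sundays fall on 4, 11, 18, 25; the last is April 25.
1 October 2032 is a Friday, so the first Sunday is October 3 and the fourth is October 24.
At the standard offset (UTC−04:30), 02:06 UTC − 4h30m = 21:36 Ishove Sector standard time (rolling into the previous day, 8 March 2032).
The standard-time date in Ishove Sector, 8 March 2032, does not fall between 25 April and 24 October, so daylight saving is not in effect and Ishove Sector is at UTC−04:30.
02:06 UTC − 4h30m = 21:36 Ishove Sector (rolling into the previous day, 8 March 2032).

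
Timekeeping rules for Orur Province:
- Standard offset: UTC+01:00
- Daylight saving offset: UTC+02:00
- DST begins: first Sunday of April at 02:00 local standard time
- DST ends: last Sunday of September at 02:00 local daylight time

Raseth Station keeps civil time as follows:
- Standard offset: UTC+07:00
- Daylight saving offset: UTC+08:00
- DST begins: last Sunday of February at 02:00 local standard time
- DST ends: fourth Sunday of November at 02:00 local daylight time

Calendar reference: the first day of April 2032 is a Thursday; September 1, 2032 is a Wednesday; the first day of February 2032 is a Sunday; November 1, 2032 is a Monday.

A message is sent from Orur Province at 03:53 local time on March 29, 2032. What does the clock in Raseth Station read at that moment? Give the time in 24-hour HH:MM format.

10:53

1 April 2032 is a Thursday, so the first Sunday is April 4.
1 September 2032 is a Wednesday, so Sundays fall on 5, 12, 19, 26; the last is September 26.
March 29, 2032 is outside the daylight-saving period (4 April – 26 September), so Orur Province is on standard time, UTC+01:00.
03:53 Orur Province − 1h = 02:53 UTC.
1 February 2032 is a Sunday, so Sundays fall on 1, 8, 15, 22, 29; the last is February 29.
1 November 2032 is a Monday, so the first Sunday is November 7 and the fourth is November 28.
At the standard offset (UTC+07:00), 02:53 UTC + 7h = 09:53 Raseth Station standard time.
Daylight saving runs 29 February – 28 November; the standard-time date in Raseth Station, March 29, 2032, is inside that window, so Raseth Station is at UTC+08:00.
02:53 UTC + 8h = 10:53 Raseth Station.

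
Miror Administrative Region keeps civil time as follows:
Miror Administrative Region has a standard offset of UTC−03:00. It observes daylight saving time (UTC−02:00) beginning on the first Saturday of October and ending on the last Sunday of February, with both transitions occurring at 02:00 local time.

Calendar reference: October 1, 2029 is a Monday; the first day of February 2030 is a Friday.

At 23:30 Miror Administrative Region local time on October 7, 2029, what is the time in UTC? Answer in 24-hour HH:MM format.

01:30

1 October 2029 is a Monday, so the first Saturday is October 6.
1 February 2030 is a Friday, so Sundays fall on 3, 10, 17, 24; the last is February 24.
October 7, 2029 falls between 6 October 2029 and 24 February 2030, so daylight saving is in effect and Miror Administrative Region is at UTC−02:00.
23:30 local + 2h = 01:30 UTC (rolling into the next day, 8 October 2029).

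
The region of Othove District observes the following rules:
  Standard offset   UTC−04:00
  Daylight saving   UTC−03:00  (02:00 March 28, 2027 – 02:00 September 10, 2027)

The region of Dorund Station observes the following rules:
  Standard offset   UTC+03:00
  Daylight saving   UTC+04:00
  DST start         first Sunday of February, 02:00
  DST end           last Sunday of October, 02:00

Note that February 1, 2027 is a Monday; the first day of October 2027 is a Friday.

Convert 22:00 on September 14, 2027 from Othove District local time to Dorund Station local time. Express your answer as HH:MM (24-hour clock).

06:00

September 14, 2027 is outside the daylight-saving period (28 March – 10 September), so Othove District is on standard time, UTC−04:00.
22:00 Othove District + 4h = 02:00 UTC (rolling into the next day, 15 September 2027).
1 February 2027 is a Monday, so the first Sunday is February 7.
1 October 2027 is a Friday, so Sundays fall on 3, 10, 17, 24, 31; the last is October 31.
At the standard offset (UTC+03:00), 02:00 UTC + 3h = 05:00 Dorund Station standard time.
The standard-time date in Dorund Station, September 15, 2027, falls between 7 February and 31 October, so daylight saving is in effect and Dorund Station is at UTC+04:00.
02:00 UTC + 4h = 06:00 Dorund Station.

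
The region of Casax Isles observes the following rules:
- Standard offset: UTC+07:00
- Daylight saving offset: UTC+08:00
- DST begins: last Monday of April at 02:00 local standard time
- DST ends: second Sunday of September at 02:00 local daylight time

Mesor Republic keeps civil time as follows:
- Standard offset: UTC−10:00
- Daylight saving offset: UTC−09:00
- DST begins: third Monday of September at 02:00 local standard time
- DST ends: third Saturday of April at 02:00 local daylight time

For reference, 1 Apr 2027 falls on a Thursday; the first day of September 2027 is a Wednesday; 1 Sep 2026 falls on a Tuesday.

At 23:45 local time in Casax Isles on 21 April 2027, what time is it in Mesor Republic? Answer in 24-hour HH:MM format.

1 April 2027 is a Thursday, so Mondays fall on 5, 12, 19, 26; the last is April 26.
1 September 2027 is a Wednesday, so the first Sunday is September 5 and the second is September 12.
Daylight saving runs 26 April – 12 September; 21 April 2027 is outside that window, so Casax Isles is on standard time at UTC+07:00.
23:45 Casax Isles − 7h = 16:45 UTC.
1 September 2026 is a Tuesday, so the first Monday is September 7 and the third is September 21.
1 April 2027 is a Thursday, so the first Saturday is April 3 and the third is April 17.
At the standard offset (UTC−10:00), 16:45 UTC − 10h = 06:45 Mesor Republic standard time.
Daylight saving runs 21 September 2026 – 17 April 2027; the standard-time date in Mesor Republic, 21 April 2027, is outside that window, so Mesor Republic is on standard time at UTC−10:00.
16:45 UTC − 10h = 06:45 Mesor Republic.

06:45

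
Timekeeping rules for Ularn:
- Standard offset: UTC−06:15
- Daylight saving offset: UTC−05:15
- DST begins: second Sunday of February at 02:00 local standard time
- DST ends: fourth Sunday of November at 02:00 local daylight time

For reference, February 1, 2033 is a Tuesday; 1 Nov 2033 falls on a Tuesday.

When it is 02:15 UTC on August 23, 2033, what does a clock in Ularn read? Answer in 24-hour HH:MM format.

21:00

1 February 2033 is a Tuesday, so the first Sunday is February 6 and the second is February 13.
1 November 2033 is a Tuesday, so the first Sunday is November 6 and the fourth is November 27.
At the standard offset (UTC−06:15), 02:15 UTC − 6h15m = 20:00 Ularn standard time (rolling into the previous day, 22 August 2033).
Daylight saving runs 13 February – 27 November; the standard-time date in Ularn, August 22, 2033, is inside that window, so Ularn is at UTC−05:15.
02:15 UTC − 5h15m = 21:00 local (rolling into the previous day, 22 August 2033).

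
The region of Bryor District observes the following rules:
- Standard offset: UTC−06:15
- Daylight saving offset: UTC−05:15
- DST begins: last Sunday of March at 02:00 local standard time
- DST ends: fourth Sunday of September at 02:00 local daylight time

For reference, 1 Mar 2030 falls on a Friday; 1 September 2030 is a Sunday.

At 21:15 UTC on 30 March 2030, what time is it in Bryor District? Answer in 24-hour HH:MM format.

1 March 2030 is a Friday, so Sundays fall on 3, 10, 17, 24, 31; the last is March 31.
1 September 2030 is a Sunday, so the first Sunday is September 1 and the fourth is September 22.
At the standard offset (UTC−06:15), 21:15 UTC − 6h15m = 15:00 Bryor District standard time.
The standard-time date in Bryor District, 30 March 2030, does not fall between 31 March and 22 September, so daylight saving is not in effect and Bryor District is at UTC−06:15.
21:15 UTC − 6h15m = 15:00 local.

15:00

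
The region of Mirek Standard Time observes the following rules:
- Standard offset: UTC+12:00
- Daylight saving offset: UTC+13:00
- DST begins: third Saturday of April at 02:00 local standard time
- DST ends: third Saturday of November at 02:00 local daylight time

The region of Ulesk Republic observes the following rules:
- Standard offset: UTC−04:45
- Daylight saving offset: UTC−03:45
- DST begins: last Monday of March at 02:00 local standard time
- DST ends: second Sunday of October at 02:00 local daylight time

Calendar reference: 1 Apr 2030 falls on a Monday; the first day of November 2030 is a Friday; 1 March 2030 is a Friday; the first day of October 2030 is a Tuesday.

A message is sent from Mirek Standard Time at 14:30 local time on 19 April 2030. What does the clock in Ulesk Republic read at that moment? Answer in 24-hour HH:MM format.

22:45

1 April 2030 is a Monday, so the first Saturday is April 6 and the third is April 20.
1 November 2030 is a Friday, so the first Saturday is November 2 and the third is November 16.
19 April 2030 does not fall between 20 April and 16 November, so daylight saving is not in effect and Mirek Standard Time is at UTC+12:00.
14:30 Mirek Standard Time − 12h = 02:30 UTC.
1 March 2030 is a Friday, so Mondays fall on 4, 11, 18, 25; the last is March 25.
1 October 2030 is a Tuesday, so the first Sunday is October 6 and the second is October 13.
At the standard offset (UTC−04:45), 02:30 UTC − 4h45m = 21:45 Ulesk Republic standard time (rolling into the previous day, 18 April 2030).
The standard-time date in Ulesk Republic, 18 April 2030, lies within the daylight-saving period (25 March – 13 October), so Ulesk Republic is on daylight time, UTC−03:45.
02:30 UTC − 3h45m = 22:45 Ulesk Republic (rolling into the previous day, 18 April 2030).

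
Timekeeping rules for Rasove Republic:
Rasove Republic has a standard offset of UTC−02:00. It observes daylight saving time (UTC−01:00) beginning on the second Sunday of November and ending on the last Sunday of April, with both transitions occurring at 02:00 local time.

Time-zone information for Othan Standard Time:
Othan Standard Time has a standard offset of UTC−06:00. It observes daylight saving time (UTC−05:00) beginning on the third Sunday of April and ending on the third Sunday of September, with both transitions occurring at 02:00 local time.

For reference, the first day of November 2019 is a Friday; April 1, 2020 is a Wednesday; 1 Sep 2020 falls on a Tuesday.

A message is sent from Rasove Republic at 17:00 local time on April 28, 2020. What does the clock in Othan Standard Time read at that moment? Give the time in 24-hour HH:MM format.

14:00

1 November 2019 is a Friday, so the first Sunday is November 3 and the second is November 10.
1 April 2020 is a Wednesday, so Sundays fall on 5, 12, 19, 26; the last is April 26.
Daylight saving runs 10 November 2019 – 26 April 2020; April 28, 2020 is outside that window, so Rasove Republic is on standard time at UTC−02:00.
17:00 Rasove Republic + 2h = 19:00 UTC.
1 April 2020 is a Wednesday, so the first Sunday is April 5 and the third is April 19.
1 September 2020 is a Tuesday, so the first Sunday is September 6 and the third is September 20.
At the standard offset (UTC−06:00), 19:00 UTC − 6h = 13:00 Othan Standard Time standard time.
The standard-time date in Othan Standard Time, April 28, 2020, falls between 19 April and 20 September, so daylight saving is in effect and Othan Standard Time is at UTC−05:00.
19:00 UTC − 5h = 14:00 Othan Standard Time.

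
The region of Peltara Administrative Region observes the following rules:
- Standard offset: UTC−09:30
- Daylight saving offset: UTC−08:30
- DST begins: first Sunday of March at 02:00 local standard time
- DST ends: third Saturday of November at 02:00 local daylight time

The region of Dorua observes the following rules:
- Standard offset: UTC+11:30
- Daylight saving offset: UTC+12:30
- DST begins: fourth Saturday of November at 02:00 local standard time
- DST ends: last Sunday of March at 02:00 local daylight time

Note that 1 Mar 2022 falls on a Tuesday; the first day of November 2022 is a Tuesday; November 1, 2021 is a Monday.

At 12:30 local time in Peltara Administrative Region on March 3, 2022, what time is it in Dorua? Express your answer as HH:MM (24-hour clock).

10:30

1 March 2022 is a Tuesday, so the first Sunday is March 6.
1 November 2022 is a Tuesday, so the first Saturday is November 5 and the third is November 19.
March 3, 2022 does not fall between 6 March and 19 November, so daylight saving is not in effect and Peltara Administrative Region is at UTC−09:30.
12:30 Peltara Administrative Region + 9h30m = 22:00 UTC.
1 November 2021 is a Monday, so the first Saturday is November 6 and the fourth is November 27.
1 March 2022 is a Tuesday, so Sundays fall on 6, 13, 20, 27; the last is March 27.
At the standard offset (UTC+11:30), 22:00 UTC + 11h30m = 09:30 Dorua standard time (rolling into the next day, 4 March 2022).
The standard-time date in Dorua, March 4, 2022, lies within the daylight-saving period (27 November 2021 – 27 March 2022), so Dorua is on daylight time, UTC+12:30.
22:00 UTC + 12h30m = 10:30 Dorua (rolling into the next day, 4 March 2022).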